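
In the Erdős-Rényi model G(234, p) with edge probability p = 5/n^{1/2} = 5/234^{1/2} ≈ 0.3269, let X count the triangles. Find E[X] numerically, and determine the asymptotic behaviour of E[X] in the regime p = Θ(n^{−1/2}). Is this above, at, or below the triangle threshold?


Number of potential triangles: C(234, 3) = 2108184.
Each occurs with probability p³ ≈ (0.3269)³ ≈ 3.492096e-02.
By linearity: E[X] = C(234, 3)·p³ ≈ 2108184 · 3.492096e-02 ≈ 73619.8181.
Since α = 1/2 < 1, p = c/n^{1/2} ≫ 1/n is above the triangle threshold p ~ 1/n. Asymptotically E[X] ~ (c³/6)·n^{3(1−α)} = (5³/6)·n^{1.5} → ∞; triangles are abundant w.h.p.

E[X] ≈ 73619.8181; in regime p = Θ(1/n^{1/2}) E[X] diverges (above the triangle threshold p ~ 1/n).


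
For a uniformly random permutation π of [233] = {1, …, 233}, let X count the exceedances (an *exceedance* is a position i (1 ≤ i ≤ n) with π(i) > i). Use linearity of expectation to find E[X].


Write X = Σ_{i=1}^{233} X_i, where X_i = 1_{π(i) > i}.
For each fixed i, π(i) is uniform over {1, …, 233} (marginal of a uniform permutation), so P[π(i) > i] = (n − i)/n. Summing: Σ_{i=1}^{233} (n − i)/n = (0 + 1 + … + 232)/233 = 233(233 − 1)/(2·233) = (233 − 1)/2.
Hence E[X] = Σ_{i=1}^{233} (233 − i)/233 = 116 ≈ 116.000.

E[X] = 116 = 116.000.


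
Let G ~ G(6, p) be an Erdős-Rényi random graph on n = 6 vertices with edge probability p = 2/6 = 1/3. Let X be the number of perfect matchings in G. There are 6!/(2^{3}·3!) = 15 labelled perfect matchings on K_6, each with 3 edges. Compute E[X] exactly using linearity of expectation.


K_6 has 6!/(2^{3}·3!) = 15 labelled perfect matchings.
For each such perfect matching H, let X_H = 1 if all 3 edges of H are present in G. Then P[X_H = 1] = p^{3} = (1/3)^{3} = 1/27.
By linearity of expectation: E[X] = Σ_H E[X_H] = 15 · p^{3} = 15 · 1/27 = 5/9.
Numerically: E[X] ≈ 0.5556.

E[X] = 15 · (1/3)^{3} = 5/9 ≈ 0.5556.


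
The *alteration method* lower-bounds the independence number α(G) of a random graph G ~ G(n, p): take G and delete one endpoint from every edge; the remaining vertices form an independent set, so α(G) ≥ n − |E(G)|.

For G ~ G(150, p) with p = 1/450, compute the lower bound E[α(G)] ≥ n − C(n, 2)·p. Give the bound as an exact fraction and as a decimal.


E[|E(G)|] = C(150, 2)·p = 11175 · (1/450) = 149/6.
E[α(G)] ≥ n − E[|E(G)|] = 150 − 149/6 = 751/6.
Numerically: ≈ 125.16667.
(This is only a lower bound; the true E[α(G)] may be larger.)

E[α(G)] ≥ 751/6 ≈ 125.16667.


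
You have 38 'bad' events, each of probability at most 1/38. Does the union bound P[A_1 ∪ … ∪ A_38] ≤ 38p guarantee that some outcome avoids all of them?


Union bound: P[∪_{i=1}^{38} A_i] ≤ Σ_i P[A_i] ≤ 38·p = 38·(1/38) = 1.
Numerically: 1 ≈ 1.0000.
Is 1 < 1? NO.
Since the bound 1 is ≥ 1, the union bound is uninformative here; it does NOT by itself certify existence.

38·p = 1 ≈ 1.0000; existence NOT certified by the union bound.


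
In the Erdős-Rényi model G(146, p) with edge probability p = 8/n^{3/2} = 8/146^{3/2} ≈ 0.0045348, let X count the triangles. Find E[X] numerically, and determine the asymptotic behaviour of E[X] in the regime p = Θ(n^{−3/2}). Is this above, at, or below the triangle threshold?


Number of potential triangles: C(146, 3) = 508080.
Each occurs with probability p³ ≈ (0.0045348)³ ≈ 9.3257144e-08.
By linearity: E[X] = C(146, 3)·p³ ≈ 508080 · 9.3257144e-08 ≈ 0.04738.
Since α = 3/2 > 1, p = c/n^{3/2} = o(1/n) is below the triangle threshold p ~ 1/n. Asymptotically E[X] ~ (c³/6)·n^{3(1−α)} = (8³/6)·n^{-1.5} → 0, so by Markov's inequality G has no triangles w.h.p.

E[X] ≈ 0.04738; in regime p = Θ(1/n^{3/2}) E[X] tends to 0 (below the triangle threshold p ~ 1/n).


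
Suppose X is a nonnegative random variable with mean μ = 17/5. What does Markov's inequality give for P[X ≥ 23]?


μ = E[X] = 17/5, a = 23.
Markov: P[X ≥ 23] ≤ μ/a = (17/5)/23 = 17/115.
Numerically: ≈ 0.148.
(Since a = 23 > μ = 3.400, the bound 17/115 is < 1 and informative.)

P[X ≥ 23] ≤ 17/115 ≈ 0.148.


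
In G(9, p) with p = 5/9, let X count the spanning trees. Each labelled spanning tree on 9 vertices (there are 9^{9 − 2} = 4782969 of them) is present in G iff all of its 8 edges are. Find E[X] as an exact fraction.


K_9 has 9^{9 − 2} = 4782969 labelled spanning trees.
For each such spanning tree H, let X_H = 1 if all 8 edges of H are present in G. Then P[X_H = 1] = p^{8} = (5/9)^{8} = 390625/43046721.
By linearity: E[X] = Σ_H E[X_H] = 4782969 · p^{8} = 4782969 · 390625/43046721 = 390625/9.
Numerically: E[X] ≈ 43402.8.

E[X] = 4782969 · (5/9)^{8} = 390625/9 ≈ 43402.8.


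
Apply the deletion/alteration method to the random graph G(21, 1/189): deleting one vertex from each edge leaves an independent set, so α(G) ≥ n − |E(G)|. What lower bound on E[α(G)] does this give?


E[|E(G)|] = C(21, 2)·p = 210 · (1/189) = 10/9.
E[α(G)] ≥ n − E[|E(G)|] = 21 − 10/9 = 179/9.
Numerically: ≈ 19.8889.
(This is only a lower bound; the true E[α(G)] may be larger.)

E[α(G)] ≥ 179/9 ≈ 19.8889.


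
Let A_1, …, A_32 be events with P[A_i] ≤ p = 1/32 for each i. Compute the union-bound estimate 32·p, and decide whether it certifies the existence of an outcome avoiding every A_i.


Union bound: P[∪_{i=1}^{32} A_i] ≤ Σ_i P[A_i] ≤ 32·p = 32·(1/32) = 1.
Numerically: 1 ≈ 1.0000000.
Is 1 < 1? NO.
Since the bound 1 is ≥ 1, the union bound is uninformative here; it does NOT by itself certify existence.

32·p = 1 ≈ 1.0000000; existence NOT certified by the union bound.


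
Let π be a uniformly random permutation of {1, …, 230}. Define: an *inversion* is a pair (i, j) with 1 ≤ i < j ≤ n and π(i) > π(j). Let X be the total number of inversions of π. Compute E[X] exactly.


Write X = Σ X_I over the C(230, 2) = 26335 pairs i < j, with X_I the indicator of one inversion.
There are 26335 indicators.
For each fixed pair i < j, the values π(i) and π(j) are two distinct elements of {1, …, 230} in uniformly random order; by symmetry P[π(i) > π(j)] = 1/2.
By linearity: E[X] = 26335 · (1/2) = C(230, 2) · (1/2) = 26335/2 = 26335/2 ≈ 13167.5000.

E[X] = 26335/2 = 13167.5000.


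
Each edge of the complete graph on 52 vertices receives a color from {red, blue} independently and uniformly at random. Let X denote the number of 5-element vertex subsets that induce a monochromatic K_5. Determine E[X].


Let X = Σ_S X_S over the C(52, 5) = 2598960 subsets S of size 5, where X_S = 1 if the K_5 on S is monochromatic.
For a fixed S, the K_5 on S has C(5, 2) = 10 edges. P[all 10 edges red] = (1/2)^10, and likewise for blue, so P[monochromatic] = 2·(1/2)^10 = 2^{1 − 10} = 1/512.
By linearity: E[X] = C(52, 5) · 2^{1 − 10} = 2598960 · 1/512 = 162435/32.
Numerically: E[X] ≈ 5076.09375.

E[X] = C(52,5)·2^(1−C(5,2)) = 162435/32 ≈ 5076.09375.


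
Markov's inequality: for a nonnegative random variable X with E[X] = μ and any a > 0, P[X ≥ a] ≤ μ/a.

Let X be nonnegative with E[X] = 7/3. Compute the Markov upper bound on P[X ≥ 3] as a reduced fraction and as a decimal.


μ = E[X] = 7/3, a = 3.
Markov: P[X ≥ 3] ≤ μ/a = (7/3)/3 = 7/9.
Numerically: ≈ 0.77778.
(Since a = 3 > μ = 2.33333, the bound 7/9 is < 1 and informative.)

P[X ≥ 3] ≤ 7/9 ≈ 0.77778.


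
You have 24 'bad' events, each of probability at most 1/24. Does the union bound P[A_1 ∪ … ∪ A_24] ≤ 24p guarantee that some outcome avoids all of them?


Union bound: P[∪_{i=1}^{24} A_i] ≤ Σ_i P[A_i] ≤ 24·p = 24·(1/24) = 1.
Numerically: 1 ≈ 1.0000.
Is 1 < 1? NO.
Since the bound 1 is ≥ 1, the union bound is uninformative here; it does NOT by itself certify existence.

24·p = 1 ≈ 1.0000; existence NOT certified by the union bound.


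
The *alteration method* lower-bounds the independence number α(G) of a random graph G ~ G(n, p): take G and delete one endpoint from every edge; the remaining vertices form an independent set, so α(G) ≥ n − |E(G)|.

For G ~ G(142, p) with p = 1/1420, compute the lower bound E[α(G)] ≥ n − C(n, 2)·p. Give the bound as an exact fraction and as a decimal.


E[|E(G)|] = C(142, 2)·p = 10011 · (1/1420) = 141/20.
E[α(G)] ≥ n − E[|E(G)|] = 142 − 141/20 = 2699/20.
Numerically: ≈ 134.950000.
(This is only a lower bound; the true E[α(G)] may be larger.)

E[α(G)] ≥ 2699/20 ≈ 134.950000.


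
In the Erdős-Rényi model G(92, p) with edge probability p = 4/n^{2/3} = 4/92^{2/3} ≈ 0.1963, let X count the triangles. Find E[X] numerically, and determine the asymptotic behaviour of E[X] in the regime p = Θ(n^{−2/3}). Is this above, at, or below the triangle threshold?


Number of potential triangles: C(92, 3) = 125580.
Each occurs with probability p³ ≈ (0.1963)³ ≈ 7.561437e-03.
By linearity: E[X] = C(92, 3)·p³ ≈ 125580 · 7.561437e-03 ≈ 949.5652.
Since α = 2/3 < 1, p = c/n^{2/3} ≫ 1/n is above the triangle threshold p ~ 1/n. Asymptotically E[X] ~ (c³/6)·n^{3(1−α)} = (4³/6)·n^{1} → ∞; triangles are abundant w.h.p.

E[X] ≈ 949.5652; in regime p = Θ(1/n^{2/3}) E[X] diverges (above the triangle threshold p ~ 1/n).


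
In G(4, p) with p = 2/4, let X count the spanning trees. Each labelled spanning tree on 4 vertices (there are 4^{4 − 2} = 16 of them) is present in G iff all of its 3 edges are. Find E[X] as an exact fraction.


K_4 has 4^{4 − 2} = 16 labelled spanning trees.
For each such spanning tree H, let X_H = 1 if all 3 edges of H are present in G. Then P[X_H = 1] = p^{3} = (1/2)^{3} = 1/8.
Summing the indicators: E[X] = Σ_H E[X_H] = 16 · p^{3} = 16 · 1/8 = 2.
Numerically: E[X] ≈ 2.

E[X] = 16 · (1/2)^{3} = 2 ≈ 2.


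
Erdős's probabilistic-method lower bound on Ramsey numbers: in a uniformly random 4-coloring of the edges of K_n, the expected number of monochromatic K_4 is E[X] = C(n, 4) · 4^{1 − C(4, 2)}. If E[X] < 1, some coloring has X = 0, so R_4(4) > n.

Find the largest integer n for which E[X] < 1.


We need C(n, 4) · 4^{1 − 6} < 1, i.e. C(n, 4) < 4^{6 − 1} = 1024.
Check values of n near the boundary:
  n = 8: C(8, 4) = 70; 70 < 1024? YES
  n = 9: C(9, 4) = 126; 126 < 1024? YES
  n = 10: C(10, 4) = 210; 210 < 1024? YES
  n = 11: C(11, 4) = 330; 330 < 1024? YES
  n = 12: C(12, 4) = 495; 495 < 1024? YES
  n = 13: C(13, 4) = 715; 715 < 1024? YES
  n = 14: C(14, 4) = 1001; 1001 < 1024? YES
  n = 15: C(15, 4) = 1365; 1365 < 1024? NO
  n = 16: C(16, 4) = 1820; 1820 < 1024? NO
  n = 17: C(17, 4) = 2380; 2380 < 1024? NO
The largest n with C(n, 4) < 1024 is n = 14 (where E[X] = 1001/1024 ≈ 0.978). Hence R_4(4) > 14, i.e. R_4(4) ≥ 15.

Largest n = 14; hence R_4(4) > 14.


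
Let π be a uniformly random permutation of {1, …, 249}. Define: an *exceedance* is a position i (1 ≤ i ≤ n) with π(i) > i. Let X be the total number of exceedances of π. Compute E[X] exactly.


Write X = Σ_{i=1}^{249} X_i, where X_i = 1_{π(i) > i}.
For each fixed i, π(i) is uniform over {1, …, 249} (marginal of a uniform permutation), so P[π(i) > i] = (n − i)/n. Summing: Σ_{i=1}^{249} (n − i)/n = (0 + 1 + … + 248)/249 = 249(249 − 1)/(2·249) = (249 − 1)/2.
Hence E[X] = Σ_{i=1}^{249} (249 − i)/249 = 124 ≈ 124.000000.

E[X] = 124 = 124.000000.


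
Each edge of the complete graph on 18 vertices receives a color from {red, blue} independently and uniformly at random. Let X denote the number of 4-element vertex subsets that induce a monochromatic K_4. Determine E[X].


Let X = Σ_S X_S over the C(18, 4) = 3060 subsets S of size 4, where X_S = 1 if the K_4 on S is monochromatic.
For a fixed S, the K_4 on S has C(4, 2) = 6 edges. P[all 6 edges red] = (1/2)^6, and likewise for blue, so P[monochromatic] = 2·(1/2)^6 = 2^{1 − 6} = 1/32.
By linearity: E[X] = C(18, 4) · 2^{1 − 6} = 3060 · 1/32 = 765/8.
Numerically: E[X] ≈ 95.625000.

E[X] = C(18,4)·2^(1−C(4,2)) = 765/8 ≈ 95.625000.


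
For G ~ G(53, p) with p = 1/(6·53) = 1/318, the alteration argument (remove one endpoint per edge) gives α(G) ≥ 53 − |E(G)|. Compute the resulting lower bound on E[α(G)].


E[|E(G)|] = C(53, 2)·p = 1378 · (1/318) = 13/3.
E[α(G)] ≥ n − E[|E(G)|] = 53 − 13/3 = 146/3.
Numerically: ≈ 48.666667.
(This is only a lower bound; the true E[α(G)] may be larger.)

E[α(G)] ≥ 146/3 ≈ 48.666667.


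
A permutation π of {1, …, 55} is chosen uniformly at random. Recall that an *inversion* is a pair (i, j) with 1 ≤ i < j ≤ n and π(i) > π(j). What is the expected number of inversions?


Write X = Σ X_I over the C(55, 2) = 1485 pairs i < j, with X_I the indicator of one inversion.
There are 1485 indicators.
For each fixed pair i < j, the values π(i) and π(j) are two distinct elements of {1, …, 55} in uniformly random order; by symmetry P[π(i) > π(j)] = 1/2.
By linearity: E[X] = 1485 · (1/2) = C(55, 2) · (1/2) = 1485/2 = 1485/2 ≈ 742.500000.

E[X] = 1485/2 = 742.500000.


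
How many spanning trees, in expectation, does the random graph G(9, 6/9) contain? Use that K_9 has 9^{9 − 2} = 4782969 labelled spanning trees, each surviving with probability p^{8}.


K_9 has 9^{9 − 2} = 4782969 labelled spanning trees.
For each such spanning tree H, let X_H = 1 if all 8 edges of H are present in G. Then P[X_H = 1] = p^{8} = (2/3)^{8} = 256/6561.
Summing the indicators: E[X] = Σ_H E[X_H] = 4782969 · p^{8} = 4782969 · 256/6561 = 186624.
Numerically: E[X] ≈ 1.87e+05.

E[X] = 4782969 · (2/3)^{8} = 186624 ≈ 1.87e+05.


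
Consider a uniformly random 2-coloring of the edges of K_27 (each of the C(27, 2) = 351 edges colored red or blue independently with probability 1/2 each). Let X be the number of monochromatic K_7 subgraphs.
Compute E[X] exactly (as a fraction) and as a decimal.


Let X = Σ_S X_S over the C(27, 7) = 888030 subsets S of size 7, where X_S = 1 if the K_7 on S is monochromatic.
For a fixed S, the K_7 on S has C(7, 2) = 21 edges. P[all 21 edges red] = (1/2)^21, and likewise for blue, so P[monochromatic] = 2·(1/2)^21 = 2^{1 − 21} = 1/1048576.
Summing: E[X] = C(27, 7) · 2^{1 − 21} = 888030 · 1/1048576 = 444015/524288.
Numerically: E[X] ≈ 0.84689.

E[X] = C(27,7)·2^(1−C(7,2)) = 444015/524288 ≈ 0.84689.


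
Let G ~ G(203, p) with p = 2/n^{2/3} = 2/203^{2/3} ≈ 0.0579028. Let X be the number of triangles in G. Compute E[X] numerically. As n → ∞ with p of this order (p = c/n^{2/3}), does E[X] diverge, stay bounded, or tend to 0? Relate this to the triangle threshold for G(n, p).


Number of potential triangles: C(203, 3) = 1373701.
Each occurs with probability p³ ≈ (0.0579028)³ ≈ 1.94132350e-04.
By linearity: E[X] = C(203, 3)·p³ ≈ 1373701 · 1.94132350e-04 ≈ 266.679803.
Since α = 2/3 < 1, p = c/n^{2/3} ≫ 1/n is above the triangle threshold p ~ 1/n. Asymptotically E[X] ~ (c³/6)·n^{3(1−α)} = (2³/6)·n^{1} → ∞; triangles are abundant w.h.p.

E[X] ≈ 266.679803; in regime p = Θ(1/n^{2/3}) E[X] diverges (above the triangle threshold p ~ 1/n).


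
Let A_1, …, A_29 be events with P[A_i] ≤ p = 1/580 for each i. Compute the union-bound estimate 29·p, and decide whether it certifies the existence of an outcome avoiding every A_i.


Union bound: P[∪_{i=1}^{29} A_i] ≤ Σ_i P[A_i] ≤ 29·p = 29·(1/580) = 1/20.
Numerically: 1/20 ≈ 0.050000.
Is 1/20 < 1? YES.
Since P[∪ A_i] ≤ 1/20 < 1, the complement has P[∩ A_i^c] ≥ 1 − 1/20 = 19/20 > 0, so some outcome avoids every A_i.

29·p = 1/20 ≈ 0.050000; existence CERTIFIED by the union bound.


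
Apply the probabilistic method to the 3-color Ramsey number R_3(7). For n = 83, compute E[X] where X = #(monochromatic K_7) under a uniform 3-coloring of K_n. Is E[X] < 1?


E[X] = C(83, 7) · 3^{1 − 21} = 4151918628 · 3^{−20} = 4151918628/3486784401.
As a reduced fraction: E[X] = 153774764/129140163 ≈ 1.1908.
Is E[X] < 1? NO.
Since E[X] ≥ 1, the first-moment bound is inconclusive at n = 83; it does NOT by itself certify R_3(7) > 83.

E[X] = 153774764/129140163 ≈ 1.1908; E[X] ≥ 1; first-moment method inconclusive here.


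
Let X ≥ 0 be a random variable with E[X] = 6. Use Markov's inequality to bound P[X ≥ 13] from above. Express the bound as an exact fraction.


μ = E[X] = 6, a = 13.
Markov: P[X ≥ 13] ≤ μ/a = (6)/13 = 6/13.
Numerically: ≈ 0.46154.
(Since a = 13 > μ = 6.00000, the bound 6/13 is < 1 and informative.)

P[X ≥ 13] ≤ 6/13 ≈ 0.46154.


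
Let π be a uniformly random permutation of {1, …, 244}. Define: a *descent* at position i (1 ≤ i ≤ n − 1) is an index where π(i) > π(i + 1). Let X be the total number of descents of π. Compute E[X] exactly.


Write X = Σ X_I over i = 1, …, 243, with X_I the indicator of one descent.
There are 243 indicators.
For each fixed i, the pair (π(i), π(i+1)) is a uniformly random ordered pair of distinct values from {1, …, 244}; by symmetry P[π(i) > π(i+1)] = 1/2.
By linearity: E[X] = 243 · (1/2) = (244 − 1) · (1/2) = 243/2 ≈ 121.500000.

E[X] = 243/2 = 121.500000.


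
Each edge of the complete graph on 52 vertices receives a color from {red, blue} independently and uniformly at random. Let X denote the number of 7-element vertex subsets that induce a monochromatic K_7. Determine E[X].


Let X = Σ_S X_S over the C(52, 7) = 133784560 subsets S of size 7, where X_S = 1 if the K_7 on S is monochromatic.
For a fixed S, the K_7 on S has C(7, 2) = 21 edges. P[all 21 edges red] = (1/2)^21, and likewise for blue, so P[monochromatic] = 2·(1/2)^21 = 2^{1 − 21} = 1/1048576.
By linearity of expectation: E[X] = C(52, 7) · 2^{1 − 21} = 133784560 · 1/1048576 = 8361535/65536.
Numerically: E[X] ≈ 127.587.

E[X] = C(52,7)·2^(1−C(7,2)) = 8361535/65536 ≈ 127.587.


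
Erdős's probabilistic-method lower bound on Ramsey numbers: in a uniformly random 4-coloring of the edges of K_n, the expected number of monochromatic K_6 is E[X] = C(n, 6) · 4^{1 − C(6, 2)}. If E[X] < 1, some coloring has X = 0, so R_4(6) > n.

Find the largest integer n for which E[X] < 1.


We need C(n, 6) · 4^{1 − 15} < 1, i.e. C(n, 6) < 4^{15 − 1} = 268435456.
Check values of n near the boundary:
  n = 72: C(72, 6) = 156238908; 156238908 < 268435456? YES
  n = 73: C(73, 6) = 170230452; 170230452 < 268435456? YES
  n = 74: C(74, 6) = 185250786; 185250786 < 268435456? YES
  n = 75: C(75, 6) = 201359550; 201359550 < 268435456? YES
  n = 76: C(76, 6) = 218618940; 218618940 < 268435456? YES
  n = 77: C(77, 6) = 237093780; 237093780 < 268435456? YES
  n = 78: C(78, 6) = 256851595; 256851595 < 268435456? YES
  n = 79: C(79, 6) = 277962685; 277962685 < 268435456? NO
  n = 80: C(80, 6) = 300500200; 300500200 < 268435456? NO
The largest n with C(n, 6) < 268435456 is n = 78 (where E[X] = 256851595/268435456 ≈ 0.956847). Hence R_4(6) > 78, i.e. R_4(6) ≥ 79.

Largest n = 78; hence R_4(6) > 78.


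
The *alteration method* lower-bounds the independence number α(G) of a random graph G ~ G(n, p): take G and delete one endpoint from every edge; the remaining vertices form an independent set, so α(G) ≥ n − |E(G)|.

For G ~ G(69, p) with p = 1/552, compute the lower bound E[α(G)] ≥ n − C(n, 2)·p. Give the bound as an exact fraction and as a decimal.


E[|E(G)|] = C(69, 2)·p = 2346 · (1/552) = 17/4.
E[α(G)] ≥ n − E[|E(G)|] = 69 − 17/4 = 259/4.
Numerically: ≈ 64.750000.
(This is only a lower bound; the true E[α(G)] may be larger.)

E[α(G)] ≥ 259/4 ≈ 64.750000.


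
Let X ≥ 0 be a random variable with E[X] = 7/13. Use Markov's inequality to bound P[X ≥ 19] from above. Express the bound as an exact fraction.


μ = E[X] = 7/13, a = 19.
Markov: P[X ≥ 19] ≤ μ/a = (7/13)/19 = 7/247.
Numerically: ≈ 0.028.
(Since a = 19 > μ = 0.538, the bound 7/247 is < 1 and informative.)

P[X ≥ 19] ≤ 7/247 ≈ 0.028.


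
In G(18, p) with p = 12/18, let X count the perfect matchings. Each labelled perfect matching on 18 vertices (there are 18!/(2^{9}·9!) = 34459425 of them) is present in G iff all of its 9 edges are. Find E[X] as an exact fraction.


K_18 has 18!/(2^{9}·9!) = 34459425 labelled perfect matchings.
For each such perfect matching H, let X_H = 1 if all 9 edges of H are present in G. Then P[X_H = 1] = p^{9} = (2/3)^{9} = 512/19683.
By linearity of expectation: E[X] = Σ_H E[X_H] = 34459425 · p^{9} = 34459425 · 512/19683 = 217817600/243.
Numerically: E[X] ≈ 8.964e+05.

E[X] = 34459425 · (2/3)^{9} = 217817600/243 ≈ 8.964e+05.


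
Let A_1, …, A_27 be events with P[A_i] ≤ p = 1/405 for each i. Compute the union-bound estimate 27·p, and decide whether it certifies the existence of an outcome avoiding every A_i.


Union bound: P[∪_{i=1}^{27} A_i] ≤ Σ_i P[A_i] ≤ 27·p = 27·(1/405) = 1/15.
Numerically: 1/15 ≈ 0.06667.
Is 1/15 < 1? YES.
Since P[∪ A_i] ≤ 1/15 < 1, the complement has P[∩ A_i^c] ≥ 1 − 1/15 = 14/15 > 0, so some outcome avoids every A_i.

27·p = 1/15 ≈ 0.06667; existence CERTIFIED by the union bound.


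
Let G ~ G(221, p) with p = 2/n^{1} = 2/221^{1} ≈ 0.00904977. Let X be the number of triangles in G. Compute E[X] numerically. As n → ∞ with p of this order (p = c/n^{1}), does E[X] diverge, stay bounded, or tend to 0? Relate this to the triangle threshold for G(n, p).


Number of potential triangles: C(221, 3) = 1774630.
Each occurs with probability p³ ≈ (0.00904977)³ ≈ 7.41162036e-07.
By linearity: E[X] = C(221, 3)·p³ ≈ 1774630 · 7.41162036e-07 ≈ 1.315288.
Here α = 1, so p = 2/n is exactly at the triangle threshold p ~ 1/n. Asymptotically E[X] → c³/6 = 2³/6 = 4/3 ≈ 1.333333, a bounded constant. In this regime the triangle count is asymptotically Poisson(c³/6).

E[X] ≈ 1.315288; in regime p = Θ(1/n^{1}) E[X] stays bounded (at the triangle threshold p ~ 1/n).


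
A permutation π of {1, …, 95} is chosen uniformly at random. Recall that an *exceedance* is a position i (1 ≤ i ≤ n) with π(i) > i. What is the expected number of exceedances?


Write X = Σ_{i=1}^{95} X_i, where X_i = 1_{π(i) > i}.
For each fixed i, π(i) is uniform over {1, …, 95} (marginal of a uniform permutation), so P[π(i) > i] = (n − i)/n. Summing: Σ_{i=1}^{95} (n − i)/n = (0 + 1 + … + 94)/95 = 95(95 − 1)/(2·95) = (95 − 1)/2.
Hence E[X] = Σ_{i=1}^{95} (95 − i)/95 = 47 ≈ 47.00000.

E[X] = 47 = 47.00000.


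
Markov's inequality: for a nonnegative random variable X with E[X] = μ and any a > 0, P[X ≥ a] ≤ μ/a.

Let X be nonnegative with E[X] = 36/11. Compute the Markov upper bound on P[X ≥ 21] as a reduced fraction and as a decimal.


μ = E[X] = 36/11, a = 21.
Markov: P[X ≥ 21] ≤ μ/a = (36/11)/21 = 12/77.
Numerically: ≈ 0.1558.
(Since a = 21 > μ = 3.2727, the bound 12/77 is < 1 and informative.)

P[X ≥ 21] ≤ 12/77 ≈ 0.1558.


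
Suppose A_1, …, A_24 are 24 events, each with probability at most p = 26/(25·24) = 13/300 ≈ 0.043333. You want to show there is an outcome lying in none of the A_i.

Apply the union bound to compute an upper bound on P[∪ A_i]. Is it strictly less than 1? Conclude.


Union bound: P[∪_{i=1}^{24} A_i] ≤ Σ_i P[A_i] ≤ 24·p = 24·(13/300) = 26/25.
Numerically: 26/25 ≈ 1.040000.
Is 26/25 < 1? NO.
Since the bound 26/25 is ≥ 1, the union bound is uninformative here; it does NOT by itself certify existence.

24·p = 26/25 ≈ 1.040000; existence NOT certified by the union bound.


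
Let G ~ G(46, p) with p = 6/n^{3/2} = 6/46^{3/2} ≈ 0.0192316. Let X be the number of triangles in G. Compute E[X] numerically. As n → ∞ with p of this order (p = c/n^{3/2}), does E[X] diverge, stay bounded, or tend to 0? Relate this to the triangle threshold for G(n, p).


Number of potential triangles: C(46, 3) = 15180.
Each occurs with probability p³ ≈ (0.0192316)³ ≈ 7.11284768e-06.
By linearity: E[X] = C(46, 3)·p³ ≈ 15180 · 7.11284768e-06 ≈ 0.107973.
Since α = 3/2 > 1, p = c/n^{3/2} = o(1/n) is below the triangle threshold p ~ 1/n. Asymptotically E[X] ~ (c³/6)·n^{3(1−α)} = (6³/6)·n^{-1.5} → 0, so by Markov's inequality G has no triangles w.h.p.

E[X] ≈ 0.107973; in regime p = Θ(1/n^{3/2}) E[X] tends to 0 (below the triangle threshold p ~ 1/n).


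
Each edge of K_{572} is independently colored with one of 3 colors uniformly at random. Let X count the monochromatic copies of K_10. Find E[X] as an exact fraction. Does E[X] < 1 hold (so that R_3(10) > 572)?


E[X] = C(572, 10) · 3^{1 − 45} = 954640815642161682606 · 3^{−44} = 954640815642161682606/984770902183611232881.
As a reduced fraction: E[X] = 106071201738017964734/109418989131512359209 ≈ 0.969404.
Is E[X] < 1? YES.
Since E[X] < 1, there exists a 3-coloring of K_{572} with no monochromatic K_10; hence R_3(10) > 572.

E[X] = 106071201738017964734/109418989131512359209 ≈ 0.969404; E[X] < 1, so R_3(10) > 572.


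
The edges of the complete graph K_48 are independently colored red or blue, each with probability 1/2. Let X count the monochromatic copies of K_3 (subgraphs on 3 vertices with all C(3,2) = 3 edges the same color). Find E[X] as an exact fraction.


Let X = Σ_S X_S over the C(48, 3) = 17296 subsets S of size 3, where X_S = 1 if the K_3 on S is monochromatic.
For a fixed S, the K_3 on S has C(3, 2) = 3 edges. P[all 3 edges red] = (1/2)^3, and likewise for blue, so P[monochromatic] = 2·(1/2)^3 = 2^{1 − 3} = 1/4.
By linearity of expectation: E[X] = C(48, 3) · 2^{1 − 3} = 17296 · 1/4 = 4324.
Numerically: E[X] ≈ 4324.000000.

E[X] = C(48,3)·2^(1−C(3,2)) = 4324 ≈ 4324.000000.


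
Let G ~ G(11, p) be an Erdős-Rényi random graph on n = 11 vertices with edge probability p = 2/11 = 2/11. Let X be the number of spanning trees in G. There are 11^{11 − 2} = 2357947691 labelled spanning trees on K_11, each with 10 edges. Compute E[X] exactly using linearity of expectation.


K_11 has 11^{11 − 2} = 2357947691 labelled spanning trees.
For each such spanning tree H, let X_H = 1 if all 10 edges of H are present in G. Then P[X_H = 1] = p^{10} = (2/11)^{10} = 1024/25937424601.
By linearity of expectation: E[X] = Σ_H E[X_H] = 2357947691 · p^{10} = 2357947691 · 1024/25937424601 = 1024/11.
Numerically: E[X] ≈ 93.09.

E[X] = 2357947691 · (2/11)^{10} = 1024/11 ≈ 93.09.


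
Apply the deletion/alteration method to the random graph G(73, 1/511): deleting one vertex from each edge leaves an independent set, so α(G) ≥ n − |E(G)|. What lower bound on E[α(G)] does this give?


E[|E(G)|] = C(73, 2)·p = 2628 · (1/511) = 36/7.
E[α(G)] ≥ n − E[|E(G)|] = 73 − 36/7 = 475/7.
Numerically: ≈ 67.857.
(This is only a lower bound; the true E[α(G)] may be larger.)

E[α(G)] ≥ 475/7 ≈ 67.857.


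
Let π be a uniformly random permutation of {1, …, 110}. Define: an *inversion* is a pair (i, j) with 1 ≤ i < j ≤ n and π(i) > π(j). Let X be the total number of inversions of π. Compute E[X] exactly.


Write X = Σ X_I over the C(110, 2) = 5995 pairs i < j, with X_I the indicator of one inversion.
There are 5995 indicators.
For each fixed pair i < j, the values π(i) and π(j) are two distinct elements of {1, …, 110} in uniformly random order; by symmetry P[π(i) > π(j)] = 1/2.
By linearity: E[X] = 5995 · (1/2) = C(110, 2) · (1/2) = 5995/2 = 5995/2 ≈ 2997.500.

E[X] = 5995/2 = 2997.500.


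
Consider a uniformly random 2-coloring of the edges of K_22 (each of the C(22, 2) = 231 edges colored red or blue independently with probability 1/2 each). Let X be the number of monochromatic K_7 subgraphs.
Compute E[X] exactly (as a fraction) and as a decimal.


Let X = Σ_S X_S over the C(22, 7) = 170544 subsets S of size 7, where X_S = 1 if the K_7 on S is monochromatic.
For a fixed S, the K_7 on S has C(7, 2) = 21 edges. P[all 21 edges red] = (1/2)^21, and likewise for blue, so P[monochromatic] = 2·(1/2)^21 = 2^{1 − 21} = 1/1048576.
By linearity of expectation: E[X] = C(22, 7) · 2^{1 − 21} = 170544 · 1/1048576 = 10659/65536.
Numerically: E[X] ≈ 0.163.

E[X] = C(22,7)·2^(1−C(7,2)) = 10659/65536 ≈ 0.163.


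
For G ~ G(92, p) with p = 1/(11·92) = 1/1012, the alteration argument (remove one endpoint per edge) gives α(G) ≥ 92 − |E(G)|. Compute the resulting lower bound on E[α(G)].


E[|E(G)|] = C(92, 2)·p = 4186 · (1/1012) = 91/22.
E[α(G)] ≥ n − E[|E(G)|] = 92 − 91/22 = 1933/22.
Numerically: ≈ 87.863636.
(This is only a lower bound; the true E[α(G)] may be larger.)

E[α(G)] ≥ 1933/22 ≈ 87.863636.


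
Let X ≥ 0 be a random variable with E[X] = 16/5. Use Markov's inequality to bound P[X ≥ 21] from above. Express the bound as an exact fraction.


μ = E[X] = 16/5, a = 21.
Markov: P[X ≥ 21] ≤ μ/a = (16/5)/21 = 16/105.
Numerically: ≈ 0.1524.
(Since a = 21 > μ = 3.2000, the bound 16/105 is < 1 and informative.)

P[X ≥ 21] ≤ 16/105 ≈ 0.1524.


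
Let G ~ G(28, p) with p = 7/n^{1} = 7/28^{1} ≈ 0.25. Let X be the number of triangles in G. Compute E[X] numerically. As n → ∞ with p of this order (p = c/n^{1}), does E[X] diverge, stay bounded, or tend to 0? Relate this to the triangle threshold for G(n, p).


Number of potential triangles: C(28, 3) = 3276.
Each occurs with probability p³ ≈ (0.25)³ ≈ 1.5625000e-02.
By linearity: E[X] = C(28, 3)·p³ ≈ 3276 · 1.5625000e-02 ≈ 51.18750.
Here α = 1, so p = 7/n is exactly at the triangle threshold p ~ 1/n. Asymptotically E[X] → c³/6 = 7³/6 = 343/6 ≈ 57.16667, a bounded constant. In this regime the triangle count is asymptotically Poisson(c³/6).

E[X] ≈ 51.18750; in regime p = Θ(1/n^{1}) E[X] stays bounded (at the triangle threshold p ~ 1/n).


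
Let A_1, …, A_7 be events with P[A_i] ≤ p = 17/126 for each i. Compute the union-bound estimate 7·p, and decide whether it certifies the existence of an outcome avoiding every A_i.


Union bound: P[∪_{i=1}^{7} A_i] ≤ Σ_i P[A_i] ≤ 7·p = 7·(17/126) = 17/18.
Numerically: 17/18 ≈ 0.9444444.
Is 17/18 < 1? YES.
Since P[∪ A_i] ≤ 17/18 < 1, the complement has P[∩ A_i^c] ≥ 1 − 17/18 = 1/18 > 0, so some outcome avoids every A_i.

7·p = 17/18 ≈ 0.9444444; existence CERTIFIED by the union bound.


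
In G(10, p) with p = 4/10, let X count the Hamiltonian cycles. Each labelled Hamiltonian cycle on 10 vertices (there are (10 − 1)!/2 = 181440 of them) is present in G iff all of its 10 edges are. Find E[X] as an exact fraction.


K_10 has (10 − 1)!/2 = 181440 labelled Hamiltonian cycles.
For each such Hamiltonian cycle H, let X_H = 1 if all 10 edges of H are present in G. Then P[X_H = 1] = p^{10} = (2/5)^{10} = 1024/9765625.
By linearity: E[X] = Σ_H E[X_H] = 181440 · p^{10} = 181440 · 1024/9765625 = 37158912/1953125.
Numerically: E[X] ≈ 19.025.

E[X] = 181440 · (2/5)^{10} = 37158912/1953125 ≈ 19.025.


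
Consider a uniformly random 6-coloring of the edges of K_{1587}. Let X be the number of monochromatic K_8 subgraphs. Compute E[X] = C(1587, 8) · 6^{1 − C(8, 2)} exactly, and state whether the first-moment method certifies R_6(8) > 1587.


E[X] = C(1587, 8) · 6^{1 − 28} = 980438554550826798570 · 6^{−27} = 980438554550826798570/1023490369077469249536.
As a reduced fraction: E[X] = 54468808586157044365/56860576059859402752 ≈ 0.9579.
Is E[X] < 1? YES.
Since E[X] < 1, there exists a 6-coloring of K_{1587} with no monochromatic K_8; hence R_6(8) > 1587.

E[X] = 54468808586157044365/56860576059859402752 ≈ 0.9579; E[X] < 1, so R_6(8) > 1587.


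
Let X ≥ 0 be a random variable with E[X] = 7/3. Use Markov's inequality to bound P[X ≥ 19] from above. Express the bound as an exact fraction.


μ = E[X] = 7/3, a = 19.
Markov: P[X ≥ 19] ≤ μ/a = (7/3)/19 = 7/57.
Numerically: ≈ 0.122807.
(Since a = 19 > μ = 2.333333, the bound 7/57 is < 1 and informative.)

P[X ≥ 19] ≤ 7/57 ≈ 0.122807.


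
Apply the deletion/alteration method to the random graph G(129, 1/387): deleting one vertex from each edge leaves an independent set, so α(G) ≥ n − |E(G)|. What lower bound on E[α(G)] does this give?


E[|E(G)|] = C(129, 2)·p = 8256 · (1/387) = 64/3.
E[α(G)] ≥ n − E[|E(G)|] = 129 − 64/3 = 323/3.
Numerically: ≈ 107.66667.
(This is only a lower bound; the true E[α(G)] may be larger.)

E[α(G)] ≥ 323/3 ≈ 107.66667.


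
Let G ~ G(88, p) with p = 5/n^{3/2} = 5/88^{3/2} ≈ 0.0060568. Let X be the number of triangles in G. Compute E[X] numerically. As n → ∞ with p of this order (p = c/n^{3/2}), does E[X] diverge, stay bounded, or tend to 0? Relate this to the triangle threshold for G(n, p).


Number of potential triangles: C(88, 3) = 109736.
Each occurs with probability p³ ≈ (0.0060568)³ ≈ 2.2219690e-07.
By linearity: E[X] = C(88, 3)·p³ ≈ 109736 · 2.2219690e-07 ≈ 0.02438.
Since α = 3/2 > 1, p = c/n^{3/2} = o(1/n) is below the triangle threshold p ~ 1/n. Asymptotically E[X] ~ (c³/6)·n^{3(1−α)} = (5³/6)·n^{-1.5} → 0, so by Markov's inequality G has no triangles w.h.p.

E[X] ≈ 0.02438; in regime p = Θ(1/n^{3/2}) E[X] tends to 0 (below the triangle threshold p ~ 1/n).


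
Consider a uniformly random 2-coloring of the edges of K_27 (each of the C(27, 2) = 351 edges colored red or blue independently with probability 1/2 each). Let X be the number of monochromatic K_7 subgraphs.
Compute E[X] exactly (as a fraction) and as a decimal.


Let X = Σ_S X_S over the C(27, 7) = 888030 subsets S of size 7, where X_S = 1 if the K_7 on S is monochromatic.
For a fixed S, the K_7 on S has C(7, 2) = 21 edges. P[all 21 edges red] = (1/2)^21, and likewise for blue, so P[monochromatic] = 2·(1/2)^21 = 2^{1 − 21} = 1/1048576.
Summing: E[X] = C(27, 7) · 2^{1 − 21} = 888030 · 1/1048576 = 444015/524288.
Numerically: E[X] ≈ 0.846891.

E[X] = C(27,7)·2^(1−C(7,2)) = 444015/524288 ≈ 0.846891.


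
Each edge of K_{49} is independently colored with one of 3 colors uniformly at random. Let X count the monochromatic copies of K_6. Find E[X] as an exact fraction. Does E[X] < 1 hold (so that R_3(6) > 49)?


E[X] = C(49, 6) · 3^{1 − 15} = 13983816 · 3^{−14} = 13983816/4782969.
As a reduced fraction: E[X] = 4661272/1594323 ≈ 2.9236685.
Is E[X] < 1? NO.
Since E[X] ≥ 1, the first-moment bound is inconclusive at n = 49; it does NOT by itself certify R_3(6) > 49.

E[X] = 4661272/1594323 ≈ 2.9236685; E[X] ≥ 1; first-moment method inconclusive here.


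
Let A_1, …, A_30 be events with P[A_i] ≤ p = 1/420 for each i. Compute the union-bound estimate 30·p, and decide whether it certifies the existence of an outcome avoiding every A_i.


Union bound: P[∪_{i=1}^{30} A_i] ≤ Σ_i P[A_i] ≤ 30·p = 30·(1/420) = 1/14.
Numerically: 1/14 ≈ 0.0714.
Is 1/14 < 1? YES.
Since P[∪ A_i] ≤ 1/14 < 1, the complement has P[∩ A_i^c] ≥ 1 − 1/14 = 13/14 > 0, so some outcome avoids every A_i.

30·p = 1/14 ≈ 0.0714; existence CERTIFIED by the union bound.


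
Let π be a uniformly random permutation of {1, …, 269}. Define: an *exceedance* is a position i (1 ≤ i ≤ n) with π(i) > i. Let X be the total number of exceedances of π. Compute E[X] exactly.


Write X = Σ_{i=1}^{269} X_i, where X_i = 1_{π(i) > i}.
For each fixed i, π(i) is uniform over {1, …, 269} (marginal of a uniform permutation), so P[π(i) > i] = (n − i)/n. Summing: Σ_{i=1}^{269} (n − i)/n = (0 + 1 + … + 268)/269 = 269(269 − 1)/(2·269) = (269 − 1)/2.
Hence E[X] = Σ_{i=1}^{269} (269 − i)/269 = 134 ≈ 134.000000.

E[X] = 134 = 134.000000.


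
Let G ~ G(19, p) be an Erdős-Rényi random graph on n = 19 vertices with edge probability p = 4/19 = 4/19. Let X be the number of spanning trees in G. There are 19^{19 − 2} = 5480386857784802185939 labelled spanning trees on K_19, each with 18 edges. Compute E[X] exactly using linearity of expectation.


K_19 has 19^{19 − 2} = 5480386857784802185939 labelled spanning trees.
For each such spanning tree H, let X_H = 1 if all 18 edges of H are present in G. Then P[X_H = 1] = p^{18} = (4/19)^{18} = 68719476736/104127350297911241532841.
By linearity of expectation: E[X] = Σ_H E[X_H] = 5480386857784802185939 · p^{18} = 5480386857784802185939 · 68719476736/104127350297911241532841 = 68719476736/19.
Numerically: E[X] ≈ 3.6168e+09.

E[X] = 5480386857784802185939 · (4/19)^{18} = 68719476736/19 ≈ 3.6168e+09.


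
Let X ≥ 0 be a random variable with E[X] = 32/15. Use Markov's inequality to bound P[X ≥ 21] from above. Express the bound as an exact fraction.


μ = E[X] = 32/15, a = 21.
Markov: P[X ≥ 21] ≤ μ/a = (32/15)/21 = 32/315.
Numerically: ≈ 0.10159.
(Since a = 21 > μ = 2.13333, the bound 32/315 is < 1 and informative.)

P[X ≥ 21] ≤ 32/315 ≈ 0.10159.


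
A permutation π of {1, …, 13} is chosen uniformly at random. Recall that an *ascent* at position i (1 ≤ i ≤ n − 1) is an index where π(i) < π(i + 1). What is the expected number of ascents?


Write X = Σ X_I over i = 1, …, 12, with X_I the indicator of one ascent.
There are 12 indicators.
For each fixed i, the pair (π(i), π(i+1)) is a uniformly random ordered pair of distinct values from {1, …, 13}; by symmetry P[π(i) < π(i+1)] = 1/2.
By linearity: E[X] = 12 · (1/2) = (13 − 1) · (1/2) = 6 ≈ 6.0000.

E[X] = 6 = 6.0000.


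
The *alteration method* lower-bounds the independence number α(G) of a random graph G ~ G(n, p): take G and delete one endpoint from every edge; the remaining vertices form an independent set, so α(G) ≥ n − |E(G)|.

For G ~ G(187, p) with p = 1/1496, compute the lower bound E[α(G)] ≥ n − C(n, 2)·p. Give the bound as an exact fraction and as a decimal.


E[|E(G)|] = C(187, 2)·p = 17391 · (1/1496) = 93/8.
E[α(G)] ≥ n − E[|E(G)|] = 187 − 93/8 = 1403/8.
Numerically: ≈ 175.37500.
(This is only a lower bound; the true E[α(G)] may be larger.)

E[α(G)] ≥ 1403/8 ≈ 175.37500.


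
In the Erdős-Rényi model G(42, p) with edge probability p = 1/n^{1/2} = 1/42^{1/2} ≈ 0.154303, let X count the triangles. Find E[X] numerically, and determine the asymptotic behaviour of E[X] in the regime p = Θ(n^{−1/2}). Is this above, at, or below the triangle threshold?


Number of potential triangles: C(42, 3) = 11480.
Each occurs with probability p³ ≈ (0.154303)³ ≈ 3.67388928e-03.
By linearity: E[X] = C(42, 3)·p³ ≈ 11480 · 3.67388928e-03 ≈ 42.176249.
Since α = 1/2 < 1, p = c/n^{1/2} ≫ 1/n is above the triangle threshold p ~ 1/n. Asymptotically E[X] ~ (c³/6)·n^{3(1−α)} = (1³/6)·n^{1.5} → ∞; triangles are abundant w.h.p.

E[X] ≈ 42.176249; in regime p = Θ(1/n^{1/2}) E[X] diverges (above the triangle threshold p ~ 1/n).


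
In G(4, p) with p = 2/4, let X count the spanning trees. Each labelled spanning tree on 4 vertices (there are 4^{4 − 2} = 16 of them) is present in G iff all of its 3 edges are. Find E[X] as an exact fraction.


K_4 has 4^{4 − 2} = 16 labelled spanning trees.
For each such spanning tree H, let X_H = 1 if all 3 edges of H are present in G. Then P[X_H = 1] = p^{3} = (1/2)^{3} = 1/8.
By linearity: E[X] = Σ_H E[X_H] = 16 · p^{3} = 16 · 1/8 = 2.
Numerically: E[X] ≈ 2.

E[X] = 16 · (1/2)^{3} = 2 ≈ 2.


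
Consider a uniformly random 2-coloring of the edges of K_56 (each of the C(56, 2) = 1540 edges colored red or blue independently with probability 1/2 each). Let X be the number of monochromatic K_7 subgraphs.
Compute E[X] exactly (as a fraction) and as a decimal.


Let X = Σ_S X_S over the C(56, 7) = 231917400 subsets S of size 7, where X_S = 1 if the K_7 on S is monochromatic.
For a fixed S, the K_7 on S has C(7, 2) = 21 edges. P[all 21 edges red] = (1/2)^21, and likewise for blue, so P[monochromatic] = 2·(1/2)^21 = 2^{1 − 21} = 1/1048576.
Summing: E[X] = C(56, 7) · 2^{1 − 21} = 231917400 · 1/1048576 = 28989675/131072.
Numerically: E[X] ≈ 221.17367.

E[X] = C(56,7)·2^(1−C(7,2)) = 28989675/131072 ≈ 221.17367.


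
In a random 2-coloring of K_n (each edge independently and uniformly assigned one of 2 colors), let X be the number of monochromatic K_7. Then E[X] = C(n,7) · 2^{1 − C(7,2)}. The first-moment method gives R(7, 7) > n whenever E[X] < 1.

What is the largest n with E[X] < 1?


We need C(n, 7) · 2^{1 − 21} < 1, i.e. C(n, 7) < 2^{21 − 1} = 1048576.
Check values of n near the boundary:
  n = 25: C(25, 7) = 480700; 480700 < 1048576? YES
  n = 26: C(26, 7) = 657800; 657800 < 1048576? YES
  n = 27: C(27, 7) = 888030; 888030 < 1048576? YES
  n = 28: C(28, 7) = 1184040; 1184040 < 1048576? NO
The largest n with C(n, 7) < 1048576 is n = 27 (where E[X] = 444015/524288 ≈ 0.847). Hence R(7, 7) > 27, i.e. R(7, 7) ≥ 28.

Largest n = 27; hence R(7, 7) > 27.
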